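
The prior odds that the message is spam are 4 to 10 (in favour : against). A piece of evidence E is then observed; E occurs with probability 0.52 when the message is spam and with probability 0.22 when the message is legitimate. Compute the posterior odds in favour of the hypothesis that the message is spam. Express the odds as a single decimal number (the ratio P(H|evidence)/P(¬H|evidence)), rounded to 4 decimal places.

Prior odds = 4/10 = 0.40000.
Likelihood ratio for E = 0.52/0.22 = 2.3636.
Posterior odds = prior odds × LR = 0.94545.

Posterior odds ≈ 0.9455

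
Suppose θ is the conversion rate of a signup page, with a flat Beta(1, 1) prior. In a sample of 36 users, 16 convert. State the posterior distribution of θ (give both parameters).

Observing 16 successes and 20 failures updates Beta(1, 1) by adding the success and failure counts to the two shape parameters: α = 1+16 = 17, β = 1+20 = 21.

Posterior: Beta(17, 21)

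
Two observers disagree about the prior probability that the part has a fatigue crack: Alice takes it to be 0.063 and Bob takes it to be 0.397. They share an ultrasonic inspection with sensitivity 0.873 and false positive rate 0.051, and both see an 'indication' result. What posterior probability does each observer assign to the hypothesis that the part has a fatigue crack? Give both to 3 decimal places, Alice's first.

The likelihood ratio for an 'indication' result is 0.873/0.051 = 17.118.
Alice: prior odds 0.063/0.937 = 0.067236; posterior odds 1.1509; posterior probability 0.535.
Bob: prior odds 0.397/0.603 = 0.65837; posterior odds 11.270; posterior probability 0.918.

Alice: 0.535; Bob: 0.918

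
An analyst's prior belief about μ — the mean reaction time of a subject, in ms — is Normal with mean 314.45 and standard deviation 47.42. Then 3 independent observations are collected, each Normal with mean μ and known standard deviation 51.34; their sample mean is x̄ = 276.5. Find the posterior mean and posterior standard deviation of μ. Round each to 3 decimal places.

Posterior mean ≈ 287.162; posterior SD ≈ 25.135

With known σ, the Normal prior is conjugate. Weight on the data is w = (n/σ²)/(n/σ² + 1/τ₀²) = 0.00113818/(0.00113818+0.00044471) = 0.71905.
Posterior mean = w·x̄ + (1−w)·μ₀ = 0.71905·276.5 + 0.28095·314.45 = 287.162. Posterior variance = 1/(0.00113818+0.00044471) = 631.757, so SD = 25.135.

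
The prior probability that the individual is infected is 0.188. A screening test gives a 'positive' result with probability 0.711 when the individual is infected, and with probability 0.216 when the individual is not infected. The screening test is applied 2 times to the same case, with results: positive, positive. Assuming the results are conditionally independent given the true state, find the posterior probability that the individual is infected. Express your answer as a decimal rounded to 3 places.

Posterior P(H) ≈ 0.715

Let H be the event that the individual is infected; start with P(H) = 0.188. P('positive'|H) = 0.711, P('positive'|¬H) = 0.216.
Update on result 1 ('positive'): P(H) ← 0.711·0.1880 / (0.711·0.1880 + 0.216·0.8120) = 0.13367/0.30906 = 0.4325.
Update on result 2 ('positive'): P(H) ← 0.711·0.4325 / (0.711·0.4325 + 0.216·0.5675) = 0.30751/0.43009 = 0.7150.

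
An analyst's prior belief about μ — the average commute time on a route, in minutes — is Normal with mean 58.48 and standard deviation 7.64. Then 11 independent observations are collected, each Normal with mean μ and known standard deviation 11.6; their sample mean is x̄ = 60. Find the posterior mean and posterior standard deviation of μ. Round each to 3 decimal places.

With known σ, the Normal prior is conjugate. Weight on the data is w = (n/σ²)/(n/σ² + 1/τ₀²) = 0.0817479/(0.0817479+0.0171322) = 0.82674.
Posterior mean = w·x̄ + (1−w)·μ₀ = 0.82674·60 + 0.17326·58.48 = 59.737. Posterior variance = 1/(0.0817479+0.0171322) = 10.1133, so SD = 3.180.

Posterior mean ≈ 59.737; posterior SD ≈ 3.180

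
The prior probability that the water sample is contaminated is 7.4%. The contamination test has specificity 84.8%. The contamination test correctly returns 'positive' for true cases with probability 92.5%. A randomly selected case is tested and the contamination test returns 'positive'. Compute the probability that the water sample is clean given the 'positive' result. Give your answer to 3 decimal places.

Let H be the event that the water sample is contaminated. P(H) = 0.074, so P(¬H) = 0.926. With E the 'positive' result, P(E|H) = 0.925 and P(E|¬H) = 0.152.
P(E) = 0.925·0.074 + 0.152·0.926 = 0.068450 + 0.14075 = 0.20920.
By Bayes' theorem, P(H|E) = 0.068450 / 0.20920 = 0.327. Hence P(¬H|E) = 1 − 0.327 = 0.673.

P(¬H | E) ≈ 0.673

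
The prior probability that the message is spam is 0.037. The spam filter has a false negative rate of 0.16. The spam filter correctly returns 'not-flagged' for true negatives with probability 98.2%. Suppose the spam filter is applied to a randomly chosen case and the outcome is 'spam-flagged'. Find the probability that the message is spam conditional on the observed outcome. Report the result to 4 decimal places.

P(H | E) ≈ 0.6420

Write H for 'the message is spam'. Prior odds H:¬H = 0.037/0.963 = 0.038422. For the 'spam-flagged' outcome, the likelihood ratio is 0.84/0.018 = 46.667.
Posterior odds = 0.038422 × 46.667 = 1.7930, so P(H|E) = 1.7930/(1+1.7930) = 0.6420.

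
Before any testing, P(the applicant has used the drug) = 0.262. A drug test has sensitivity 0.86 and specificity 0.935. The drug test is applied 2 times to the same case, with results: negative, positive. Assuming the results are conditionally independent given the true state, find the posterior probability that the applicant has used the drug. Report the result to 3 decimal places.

Posterior P(H) ≈ 0.413

Let H be the event that the applicant has used the drug; start with P(H) = 0.262. P('positive'|H) = 0.86, P('positive'|¬H) = 0.065.
Update on result 1 ('negative'): P(H) ← 0.14·0.2620 / (0.14·0.2620 + 0.935·0.7380) = 0.036680/0.72671 = 0.0505.
Update on result 2 ('positive'): P(H) ← 0.86·0.0505 / (0.86·0.0505 + 0.065·0.9495) = 0.043408/0.10513 = 0.4129.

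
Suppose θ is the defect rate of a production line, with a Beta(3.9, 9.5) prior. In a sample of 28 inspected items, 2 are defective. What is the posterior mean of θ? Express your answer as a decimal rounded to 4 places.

The binomial likelihood is conjugate to the Beta prior: with 2 successes and 26 failures, the posterior is Beta(3.9+2, 9.5+26) = Beta(5.9, 35.5).
Posterior mean = α/(α+β) = 5.9/41.4 = 0.1425.

Posterior mean ≈ 0.1425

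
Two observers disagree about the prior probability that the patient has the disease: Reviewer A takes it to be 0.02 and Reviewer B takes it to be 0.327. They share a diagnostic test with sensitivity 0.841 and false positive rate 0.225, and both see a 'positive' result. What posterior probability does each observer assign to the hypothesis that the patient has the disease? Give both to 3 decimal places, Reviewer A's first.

Reviewer A: 0.071; Reviewer B: 0.645

The likelihood ratio for a 'positive' result is 0.841/0.225 = 3.7378.
Reviewer A: prior odds 0.02/0.98 = 0.020408; posterior odds 0.076281; posterior probability 0.071.
Reviewer B: prior odds 0.327/0.673 = 0.48588; posterior odds 1.8161; posterior probability 0.645.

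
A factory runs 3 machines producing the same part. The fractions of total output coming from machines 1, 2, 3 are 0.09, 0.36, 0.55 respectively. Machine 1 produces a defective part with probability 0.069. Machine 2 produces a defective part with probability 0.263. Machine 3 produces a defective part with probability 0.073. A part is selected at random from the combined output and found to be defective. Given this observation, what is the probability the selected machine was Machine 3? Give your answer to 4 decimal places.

Posterior probability ≈ 0.2847

P(defective|M1) = 0.069; P(defective|M2) = 0.263; P(defective|M3) = 0.073.
Prior × likelihood for each source: 0.09·0.069=0.006210, 0.36·0.263=0.09468, 0.55·0.073=0.04015. Summing gives P(defective) = 0.14104.
P(Machine 3 | defective) = 0.04015 / 0.14104 = 0.2847.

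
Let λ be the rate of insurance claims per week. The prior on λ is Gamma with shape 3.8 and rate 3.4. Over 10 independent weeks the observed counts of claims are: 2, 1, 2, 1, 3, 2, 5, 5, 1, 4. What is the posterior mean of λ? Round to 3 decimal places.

Total count ∑xᵢ = 26 over n = 10 weeks.
Gamma is conjugate to the Poisson likelihood: posterior is Gamma(shape = 3.8+26 = 29.8, rate = 3.4+10 = 13.4).
E[λ | data] = 29.8/13.4 = 2.224.

Posterior mean ≈ 2.224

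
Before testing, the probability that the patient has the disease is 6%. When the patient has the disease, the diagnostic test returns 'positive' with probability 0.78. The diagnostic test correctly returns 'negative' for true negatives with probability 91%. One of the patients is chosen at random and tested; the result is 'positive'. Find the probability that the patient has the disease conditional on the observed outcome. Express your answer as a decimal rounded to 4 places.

P(H | E) ≈ 0.3562

Let H be the event that the patient has the disease. P(H) = 0.06, so P(¬H) = 0.94. With E the 'positive' result, P(E|H) = 0.78 and P(E|¬H) = 0.09.
P(E) = 0.78·0.06 + 0.09·0.94 = 0.046800 + 0.084600 = 0.13140.
By Bayes' theorem, P(H|E) = 0.046800 / 0.13140 = 0.3562.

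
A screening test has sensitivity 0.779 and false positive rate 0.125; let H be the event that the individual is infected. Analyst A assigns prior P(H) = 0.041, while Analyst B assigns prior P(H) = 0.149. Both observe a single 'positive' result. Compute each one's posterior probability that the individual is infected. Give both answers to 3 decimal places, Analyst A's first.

Analyst A: 0.210; Analyst B: 0.522

The likelihood ratio for a 'positive' result is 0.779/0.125 = 6.2320.
Analyst A: prior odds 0.041/0.959 = 0.042753; posterior odds 0.26644; posterior probability 0.210.
Analyst B: prior odds 0.149/0.851 = 0.17509; posterior odds 1.0911; posterior probability 0.522.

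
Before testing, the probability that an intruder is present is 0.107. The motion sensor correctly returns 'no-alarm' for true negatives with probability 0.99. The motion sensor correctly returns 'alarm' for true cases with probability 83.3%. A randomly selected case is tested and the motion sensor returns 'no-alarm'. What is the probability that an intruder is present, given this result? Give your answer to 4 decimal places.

P(H | E) ≈ 0.0198

Let H be the event that an intruder is present. P(H) = 0.107, so P(¬H) = 0.893. With E the 'no-alarm' result, P(E|H) = 0.167 and P(E|¬H) = 0.99.
P(E) = 0.167·0.107 + 0.99·0.893 = 0.017869 + 0.88407 = 0.90194.
By Bayes' theorem, P(H|E) = 0.017869 / 0.90194 = 0.0198.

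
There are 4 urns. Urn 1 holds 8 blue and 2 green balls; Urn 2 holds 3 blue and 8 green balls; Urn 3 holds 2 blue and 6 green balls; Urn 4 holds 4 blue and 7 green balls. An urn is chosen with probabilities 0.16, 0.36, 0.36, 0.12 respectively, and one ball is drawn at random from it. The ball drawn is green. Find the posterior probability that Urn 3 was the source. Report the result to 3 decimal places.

Posterior probability ≈ 0.422

Tabulate prior·likelihood by source: [1] prior 0.16, lik 0.2, product 0.03200; [2] prior 0.36, lik 0.7273, product 0.2618; [3] prior 0.36, lik 0.75, product 0.2700; [4] prior 0.12, lik 0.6364, product 0.07636.
Normalizing constant = 0.64018; the posterior for Urn 3 is its product over the sum, 0.2700/0.64018 = 0.422.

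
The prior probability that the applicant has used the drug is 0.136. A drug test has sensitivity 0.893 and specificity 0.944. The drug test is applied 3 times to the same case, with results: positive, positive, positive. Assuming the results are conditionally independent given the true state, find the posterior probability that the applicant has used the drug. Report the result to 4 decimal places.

Let H be the event that the applicant has used the drug; start with P(H) = 0.136. P('positive'|H) = 0.893, P('positive'|¬H) = 0.056.
Update on result 1 ('positive'): P(H) ← 0.893·0.1360 / (0.893·0.1360 + 0.056·0.8640) = 0.12145/0.16983 = 0.7151.
Update on result 2 ('positive'): P(H) ← 0.893·0.7151 / (0.893·0.7151 + 0.056·0.2849) = 0.63859/0.65454 = 0.9756.
Update on result 3 ('positive'): P(H) ← 0.893·0.9756 / (0.893·0.9756 + 0.056·0.0244) = 0.87123/0.87260 = 0.9984.

Posterior P(H) ≈ 0.9984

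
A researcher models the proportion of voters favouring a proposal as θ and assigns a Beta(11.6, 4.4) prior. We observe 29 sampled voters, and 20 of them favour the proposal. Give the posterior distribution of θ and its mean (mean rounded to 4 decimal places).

Posterior: Beta(31.6, 13.4); mean ≈ 0.7022

Observing 20 successes and 9 failures updates Beta(11.6, 4.4) by adding the success and failure counts to the two shape parameters: α = 11.6+20 = 31.6, β = 4.4+9 = 13.4.
E[θ | data] = 31.6/(31.6+13.4) = 0.7022.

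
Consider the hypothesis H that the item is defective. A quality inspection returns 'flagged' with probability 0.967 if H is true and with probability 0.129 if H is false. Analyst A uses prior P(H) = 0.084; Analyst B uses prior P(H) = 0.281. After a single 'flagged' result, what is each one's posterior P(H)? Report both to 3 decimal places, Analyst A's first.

Analyst A: 0.407; Analyst B: 0.746

The likelihood ratio for a 'flagged' result is 0.967/0.129 = 7.4961.
Analyst A: prior odds 0.084/0.916 = 0.091703; posterior odds 0.68742; posterior probability 0.407.
Analyst B: prior odds 0.281/0.719 = 0.39082; posterior odds 2.9296; posterior probability 0.746.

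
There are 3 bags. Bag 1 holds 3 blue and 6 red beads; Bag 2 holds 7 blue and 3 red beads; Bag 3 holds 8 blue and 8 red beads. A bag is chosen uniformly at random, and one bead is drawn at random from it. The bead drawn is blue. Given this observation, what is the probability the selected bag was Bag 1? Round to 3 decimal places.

P(blue|Bag 1) = 0.3333; P(blue|Bag 2) = 0.7; P(blue|Bag 3) = 0.5.
Prior × likelihood for each source: 0.333333·0.3333=0.1111, 0.333333·0.7=0.2333, 0.333333·0.5=0.1667. Summing gives P(blue) = 0.51111.
P(Bag 1 | blue) = 0.1111 / 0.51111 = 0.217.

Posterior probability ≈ 0.217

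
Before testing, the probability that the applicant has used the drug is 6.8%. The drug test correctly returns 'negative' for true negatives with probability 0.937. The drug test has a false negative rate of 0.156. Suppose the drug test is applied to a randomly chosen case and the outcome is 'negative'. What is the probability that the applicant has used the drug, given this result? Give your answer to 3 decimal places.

Let H be the event that the applicant has used the drug. P(H) = 0.068, so P(¬H) = 0.932. With E the 'negative' result, P(E|H) = 0.156 and P(E|¬H) = 0.937.
P(E) = 0.156·0.068 + 0.937·0.932 = 0.010608 + 0.87328 = 0.88389.
By Bayes' theorem, P(H|E) = 0.010608 / 0.88389 = 0.012.

P(H | E) ≈ 0.012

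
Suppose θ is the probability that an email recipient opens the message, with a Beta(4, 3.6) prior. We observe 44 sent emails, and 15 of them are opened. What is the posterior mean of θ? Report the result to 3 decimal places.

Observing 15 successes and 29 failures updates Beta(4, 3.6) by adding the success and failure counts to the two shape parameters: α = 4+15 = 19, β = 3.6+29 = 32.6.
Posterior mean = α/(α+β) = 19/51.6 = 0.368.

Posterior mean ≈ 0.368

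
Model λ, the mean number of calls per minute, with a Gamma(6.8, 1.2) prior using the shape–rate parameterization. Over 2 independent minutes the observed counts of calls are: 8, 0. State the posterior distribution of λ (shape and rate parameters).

Total count ∑xᵢ = 8 over n = 2 minutes.
Gamma is conjugate to the Poisson likelihood: posterior is Gamma(shape = 6.8+8 = 14.8, rate = 1.2+2 = 3.2).

Posterior: Gamma(shape=14.8, rate=3.2)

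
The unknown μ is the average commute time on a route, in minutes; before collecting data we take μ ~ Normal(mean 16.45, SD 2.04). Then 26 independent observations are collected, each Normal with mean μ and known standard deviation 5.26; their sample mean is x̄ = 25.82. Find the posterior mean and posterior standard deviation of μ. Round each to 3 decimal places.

Posterior mean ≈ 23.912; posterior SD ≈ 0.921

Prior precision 1/τ₀² = 1/2.04² = 0.240292; data precision n/σ² = 26/5.26² = 0.939727.
Posterior precision = 0.240292 + 0.939727 = 1.18002, giving posterior SD = 1/√1.18002 = 0.921.
Posterior mean = (0.240292·16.45 + 0.939727·25.82) / 1.18002 = 23.912.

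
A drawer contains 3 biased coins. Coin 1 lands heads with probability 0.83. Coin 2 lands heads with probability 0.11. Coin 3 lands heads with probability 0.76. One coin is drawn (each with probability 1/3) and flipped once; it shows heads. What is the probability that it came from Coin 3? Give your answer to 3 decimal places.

Posterior probability ≈ 0.447

P(heads|C1) = 0.83; P(heads|C2) = 0.11; P(heads|C3) = 0.76.
Prior × likelihood for each source: 0.333333·0.83=0.2767, 0.333333·0.11=0.03667, 0.333333·0.76=0.2533. Summing gives P(heads) = 0.56667.
P(Coin 3 | heads) = 0.2533 / 0.56667 = 0.447.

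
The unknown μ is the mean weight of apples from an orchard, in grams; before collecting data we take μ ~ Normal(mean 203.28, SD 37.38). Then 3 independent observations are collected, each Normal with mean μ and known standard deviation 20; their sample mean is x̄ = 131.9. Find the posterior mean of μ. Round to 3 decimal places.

Prior precision 1/τ₀² = 1/37.38² = 0.00071568; data precision n/σ² = 3/20² = 0.00750000.
Posterior precision = 0.00071568 + 0.00750000 = 0.00821568.
Posterior mean = (0.00071568·203.28 + 0.00750000·131.9) / 0.00821568 = 138.118.

Posterior mean ≈ 138.118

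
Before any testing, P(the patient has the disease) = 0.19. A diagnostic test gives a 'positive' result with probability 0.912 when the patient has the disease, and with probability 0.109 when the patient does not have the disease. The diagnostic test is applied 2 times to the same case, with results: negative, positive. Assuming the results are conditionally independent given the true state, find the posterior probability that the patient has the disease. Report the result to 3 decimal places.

Posterior P(H) ≈ 0.162

With H the event that the patient has the disease, the joint likelihood of the observed sequence is P(data|H) = 0.088·0.912 = 0.080256 and P(data|¬H) = 0.891·0.109 = 0.097119.
Bayes: P(H|data) = 0.19·0.080256 / (0.19·0.080256 + 0.81·0.097119) = 0.015249/0.093915 = 0.1624.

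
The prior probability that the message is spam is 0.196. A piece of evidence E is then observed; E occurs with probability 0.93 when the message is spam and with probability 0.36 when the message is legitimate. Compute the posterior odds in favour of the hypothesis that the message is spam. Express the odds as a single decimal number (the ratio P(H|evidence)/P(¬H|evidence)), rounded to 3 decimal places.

Posterior odds ≈ 0.630

Prior odds = 0.196/(1−0.196) = 0.24378.
Likelihood ratio for E = 0.93/0.36 = 2.5833.
Posterior odds = prior odds × LR = 0.62977.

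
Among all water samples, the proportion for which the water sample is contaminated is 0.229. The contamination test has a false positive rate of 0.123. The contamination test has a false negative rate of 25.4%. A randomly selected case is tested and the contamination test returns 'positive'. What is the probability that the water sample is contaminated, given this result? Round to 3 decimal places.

Let H be the event that the water sample is contaminated. P(H) = 0.229, so P(¬H) = 0.771. With E the 'positive' result, P(E|H) = 0.746 and P(E|¬H) = 0.123.
P(E) = 0.746·0.229 + 0.123·0.771 = 0.17083 + 0.094833 = 0.26567.
By Bayes' theorem, P(H|E) = 0.17083 / 0.26567 = 0.643.

P(H | E) ≈ 0.643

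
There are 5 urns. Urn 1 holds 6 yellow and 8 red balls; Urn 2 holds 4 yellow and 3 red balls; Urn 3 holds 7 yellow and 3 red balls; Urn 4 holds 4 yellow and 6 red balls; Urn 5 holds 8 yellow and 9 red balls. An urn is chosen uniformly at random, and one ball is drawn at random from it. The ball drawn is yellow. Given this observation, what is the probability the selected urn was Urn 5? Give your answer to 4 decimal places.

P(yellow|Urn 1) = 0.4286; P(yellow|Urn 2) = 0.5714; P(yellow|Urn 3) = 0.7; P(yellow|Urn 4) = 0.4; P(yellow|Urn 5) = 0.4706.
Prior × likelihood for each source: 0.2·0.4286=0.08571, 0.2·0.5714=0.1143, 0.2·0.7=0.1400, 0.2·0.4=0.08000, 0.2·0.4706=0.09412. Summing gives P(yellow) = 0.51412.
P(Urn 5 | yellow) = 0.09412 / 0.51412 = 0.1831.

Posterior probability ≈ 0.1831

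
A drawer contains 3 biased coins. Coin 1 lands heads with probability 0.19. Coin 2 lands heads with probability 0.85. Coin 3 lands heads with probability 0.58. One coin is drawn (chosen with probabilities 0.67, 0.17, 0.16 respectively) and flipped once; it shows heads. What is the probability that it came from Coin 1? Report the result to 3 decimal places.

P(heads|C1) = 0.19; P(heads|C2) = 0.85; P(heads|C3) = 0.58.
Prior × likelihood for each source: 0.67·0.19=0.1273, 0.17·0.85=0.1445, 0.16·0.58=0.09280. Summing gives P(heads) = 0.36460.
P(Coin 1 | heads) = 0.1273 / 0.36460 = 0.349.

Posterior probability ≈ 0.349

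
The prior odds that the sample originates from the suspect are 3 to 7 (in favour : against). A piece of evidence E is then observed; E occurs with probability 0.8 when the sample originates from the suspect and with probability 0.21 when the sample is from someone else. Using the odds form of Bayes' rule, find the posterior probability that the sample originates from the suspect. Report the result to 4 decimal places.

Prior odds = 3/7 = 0.42857. In log-odds, ln(0.42857) = -0.84730.
Add log likelihood ratio: ln(3.8095) = 1.3375.
Posterior log-odds = 0.49021, so posterior odds = exp(0.49021) = 1.6327. Converting, P(H|E) = 1.6327/2.6327 = 0.6202.

Posterior probability ≈ 0.6202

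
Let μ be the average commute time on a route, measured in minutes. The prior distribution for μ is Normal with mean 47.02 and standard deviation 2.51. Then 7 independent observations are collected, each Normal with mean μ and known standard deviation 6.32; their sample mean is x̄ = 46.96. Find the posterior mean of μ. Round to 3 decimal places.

Prior precision 1/τ₀² = 1/2.51² = 0.158728; data precision n/σ² = 7/6.32² = 0.175252.
Posterior precision = 0.158728 + 0.175252 = 0.333980.
Posterior mean = (0.158728·47.02 + 0.175252·46.96) / 0.333980 = 46.989.

Posterior mean ≈ 46.989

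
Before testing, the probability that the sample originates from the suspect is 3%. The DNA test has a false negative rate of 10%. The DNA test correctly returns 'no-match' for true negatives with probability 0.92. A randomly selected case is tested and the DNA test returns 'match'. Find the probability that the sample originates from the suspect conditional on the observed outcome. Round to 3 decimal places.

Let H be the event that the sample originates from the suspect. P(H) = 0.03, so P(¬H) = 0.97. With E the 'match' result, P(E|H) = 0.9 and P(E|¬H) = 0.08.
P(E) = 0.9·0.03 + 0.08·0.97 = 0.027000 + 0.077600 = 0.10460.
By Bayes' theorem, P(H|E) = 0.027000 / 0.10460 = 0.258.

P(H | E) ≈ 0.258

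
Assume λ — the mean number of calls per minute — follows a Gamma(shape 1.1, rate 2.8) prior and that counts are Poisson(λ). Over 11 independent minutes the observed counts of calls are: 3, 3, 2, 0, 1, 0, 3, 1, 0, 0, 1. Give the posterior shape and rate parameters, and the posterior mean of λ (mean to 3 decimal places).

The Poisson likelihood adds the total count to the shape and the number of exposure periods to the rate. Here ∑xᵢ = 14 and n = 11, so shape 1.1→15.1 and rate 2.8→13.8.
Posterior mean = shape/rate = 15.1/13.8 = 1.094.

Posterior: Gamma(shape=15.1, rate=13.8); mean ≈ 1.094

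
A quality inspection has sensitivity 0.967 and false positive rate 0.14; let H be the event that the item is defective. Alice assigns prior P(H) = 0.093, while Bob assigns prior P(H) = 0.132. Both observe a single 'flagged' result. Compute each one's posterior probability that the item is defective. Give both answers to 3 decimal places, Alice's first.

Alice: 0.415; Bob: 0.512

The likelihood ratio for a 'flagged' result is 0.967/0.14 = 6.9071.
Alice: prior odds 0.093/0.907 = 0.10254; posterior odds 0.70823; posterior probability 0.415.
Bob: prior odds 0.132/0.868 = 0.15207; posterior odds 1.0504; posterior probability 0.512.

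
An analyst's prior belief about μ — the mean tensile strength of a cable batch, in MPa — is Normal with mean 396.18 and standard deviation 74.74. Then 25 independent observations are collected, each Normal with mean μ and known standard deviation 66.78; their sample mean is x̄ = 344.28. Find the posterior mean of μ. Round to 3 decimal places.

Prior precision 1/τ₀² = 1/74.74² = 0.00017902; data precision n/σ² = 25/66.78² = 0.00560592.
Posterior precision = 0.00017902 + 0.00560592 = 0.00578494.
Posterior mean = (0.00017902·396.18 + 0.00560592·344.28) / 0.00578494 = 345.886.

Posterior mean ≈ 345.886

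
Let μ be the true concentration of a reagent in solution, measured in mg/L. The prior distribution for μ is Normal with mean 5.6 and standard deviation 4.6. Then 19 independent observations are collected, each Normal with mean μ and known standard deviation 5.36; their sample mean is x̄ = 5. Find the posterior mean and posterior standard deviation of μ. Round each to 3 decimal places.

With known σ, the Normal prior is conjugate. Weight on the data is w = (n/σ²)/(n/σ² + 1/τ₀²) = 0.661339/(0.661339+0.0472590) = 0.93331.
Posterior mean = w·x̄ + (1−w)·μ₀ = 0.93331·5 + 0.066694·5.6 = 5.040. Posterior variance = 1/(0.661339+0.0472590) = 1.41124, so SD = 1.188.

Posterior mean ≈ 5.040; posterior SD ≈ 1.188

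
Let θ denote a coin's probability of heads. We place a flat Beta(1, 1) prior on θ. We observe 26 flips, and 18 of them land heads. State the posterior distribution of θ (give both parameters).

The binomial likelihood is conjugate to the Beta prior: with 18 successes and 8 failures, the posterior is Beta(1+18, 1+8) = Beta(19, 9).

Posterior: Beta(19, 9)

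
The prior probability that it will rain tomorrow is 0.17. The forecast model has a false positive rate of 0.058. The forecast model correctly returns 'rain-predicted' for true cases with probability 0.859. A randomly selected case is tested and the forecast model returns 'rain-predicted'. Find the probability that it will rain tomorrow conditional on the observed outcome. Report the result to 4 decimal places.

P(H | E) ≈ 0.7521

Let H be the event that it will rain tomorrow. P(H) = 0.17, so P(¬H) = 0.83. With E the 'rain-predicted' result, P(E|H) = 0.859 and P(E|¬H) = 0.058.
P(E) = 0.859·0.17 + 0.058·0.83 = 0.14603 + 0.048140 = 0.19417.
By Bayes' theorem, P(H|E) = 0.14603 / 0.19417 = 0.7521.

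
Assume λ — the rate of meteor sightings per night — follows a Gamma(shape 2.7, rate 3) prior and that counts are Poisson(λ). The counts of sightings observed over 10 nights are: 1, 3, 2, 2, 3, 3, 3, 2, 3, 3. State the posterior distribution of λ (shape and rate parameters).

Posterior: Gamma(shape=27.7, rate=13)

Total count ∑xᵢ = 25 over n = 10 nights.
Gamma is conjugate to the Poisson likelihood: posterior is Gamma(shape = 2.7+25 = 27.7, rate = 3+10 = 13).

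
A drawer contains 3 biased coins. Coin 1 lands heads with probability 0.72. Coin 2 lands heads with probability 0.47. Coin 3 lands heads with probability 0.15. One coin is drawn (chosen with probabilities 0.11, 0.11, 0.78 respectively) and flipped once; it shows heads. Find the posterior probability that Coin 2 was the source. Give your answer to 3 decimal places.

Posterior probability ≈ 0.209

Tabulate prior·likelihood by source: [1] prior 0.11, lik 0.72, product 0.07920; [2] prior 0.11, lik 0.47, product 0.05170; [3] prior 0.78, lik 0.15, product 0.1170.
Normalizing constant = 0.24790; the posterior for Coin 2 is its product over the sum, 0.05170/0.24790 = 0.209.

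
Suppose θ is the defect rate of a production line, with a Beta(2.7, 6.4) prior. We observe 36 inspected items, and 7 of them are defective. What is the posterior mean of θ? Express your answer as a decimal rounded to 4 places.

Posterior mean ≈ 0.2151

The binomial likelihood is conjugate to the Beta prior: with 7 successes and 29 failures, the posterior is Beta(2.7+7, 6.4+29) = Beta(9.7, 35.4).
Posterior mean = α/(α+β) = 9.7/45.1 = 0.2151.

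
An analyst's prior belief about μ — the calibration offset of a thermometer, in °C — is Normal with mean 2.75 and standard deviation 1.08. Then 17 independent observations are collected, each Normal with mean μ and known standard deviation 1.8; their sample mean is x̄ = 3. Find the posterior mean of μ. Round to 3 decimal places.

Prior precision 1/τ₀² = 1/1.08² = 0.857339; data precision n/σ² = 17/1.8² = 5.24691.
Posterior precision = 0.857339 + 5.24691 = 6.10425.
Posterior mean = (0.857339·2.75 + 5.24691·3) / 6.10425 = 2.965.

Posterior mean ≈ 2.965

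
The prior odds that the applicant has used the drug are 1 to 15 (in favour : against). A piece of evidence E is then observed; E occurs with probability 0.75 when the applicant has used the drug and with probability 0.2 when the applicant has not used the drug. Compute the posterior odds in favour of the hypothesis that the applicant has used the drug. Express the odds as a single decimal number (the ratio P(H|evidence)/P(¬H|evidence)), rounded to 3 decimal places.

Posterior odds ≈ 0.250

Prior odds = 1/15 = 0.066667. In log-odds, ln(0.066667) = -2.7081.
Add log likelihood ratio: ln(3.7500) = 1.3218.
Posterior log-odds = -1.3863, so posterior odds = exp(-1.3863) = 0.25000.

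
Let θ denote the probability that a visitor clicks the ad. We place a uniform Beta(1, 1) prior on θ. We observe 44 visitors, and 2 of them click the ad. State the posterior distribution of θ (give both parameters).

Posterior: Beta(3, 43)

Observing 2 successes and 42 failures updates Beta(1, 1) by adding the success and failure counts to the two shape parameters: α = 1+2 = 3, β = 1+42 = 43.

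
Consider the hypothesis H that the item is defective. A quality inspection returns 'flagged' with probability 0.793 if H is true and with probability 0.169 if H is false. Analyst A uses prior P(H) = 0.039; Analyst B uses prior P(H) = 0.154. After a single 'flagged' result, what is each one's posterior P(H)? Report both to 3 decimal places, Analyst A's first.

Analyst A: 0.160; Analyst B: 0.461

P('+'|H) = 0.793, P('+'|¬H) = 0.169.
Analyst A: numerator 0.793·0.039 = 0.030927; evidence = 0.030927+0.169·0.961 = 0.19334; posterior = 0.160.
Analyst B: numerator 0.793·0.154 = 0.12212; evidence = 0.12212+0.169·0.846 = 0.26510; posterior = 0.461.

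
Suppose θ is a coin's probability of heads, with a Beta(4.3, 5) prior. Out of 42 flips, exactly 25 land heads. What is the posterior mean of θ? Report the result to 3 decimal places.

Observing 25 successes and 17 failures updates Beta(4.3, 5) by adding the success and failure counts to the two shape parameters: α = 4.3+25 = 29.3, β = 5+17 = 22.
E[θ | data] = 29.3/(29.3+22) = 0.571.

Posterior mean ≈ 0.571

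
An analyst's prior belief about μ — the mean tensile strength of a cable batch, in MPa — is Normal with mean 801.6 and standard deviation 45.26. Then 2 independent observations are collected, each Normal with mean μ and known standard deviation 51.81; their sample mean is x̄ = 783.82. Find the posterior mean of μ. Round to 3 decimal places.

Prior precision 1/τ₀² = 1/45.26² = 0.00048817; data precision n/σ² = 2/51.81² = 0.00074508.
Posterior precision = 0.00048817 + 0.00074508 = 0.00123325.
Posterior mean = (0.00048817·801.6 + 0.00074508·783.82) / 0.00123325 = 790.858.

Posterior mean ≈ 790.858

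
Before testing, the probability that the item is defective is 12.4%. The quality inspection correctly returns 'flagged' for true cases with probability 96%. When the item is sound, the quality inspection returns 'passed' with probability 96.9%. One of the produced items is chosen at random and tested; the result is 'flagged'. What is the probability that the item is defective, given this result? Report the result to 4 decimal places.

Let H be the event that the item is defective. P(H) = 0.124, so P(¬H) = 0.876. With E the 'flagged' result, P(E|H) = 0.96 and P(E|¬H) = 0.031.
P(E) = 0.96·0.124 + 0.031·0.876 = 0.11904 + 0.027156 = 0.14620.
By Bayes' theorem, P(H|E) = 0.11904 / 0.14620 = 0.8142.

P(H | E) ≈ 0.8142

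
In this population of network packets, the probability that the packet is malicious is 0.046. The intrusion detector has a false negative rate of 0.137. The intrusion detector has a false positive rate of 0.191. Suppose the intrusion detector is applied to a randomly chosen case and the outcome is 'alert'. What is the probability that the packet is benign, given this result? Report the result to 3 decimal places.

P(¬H | E) ≈ 0.821

Write H for 'the packet is malicious'. Prior odds H:¬H = 0.046/0.954 = 0.048218. For the 'alert' outcome, the likelihood ratio is 0.863/0.191 = 4.5183.
Posterior odds = 0.048218 × 4.5183 = 0.21786, so P(H|E) = 0.21786/(1+0.21786) = 0.179. Then P(¬H|E) = 1 − 0.179 = 0.821.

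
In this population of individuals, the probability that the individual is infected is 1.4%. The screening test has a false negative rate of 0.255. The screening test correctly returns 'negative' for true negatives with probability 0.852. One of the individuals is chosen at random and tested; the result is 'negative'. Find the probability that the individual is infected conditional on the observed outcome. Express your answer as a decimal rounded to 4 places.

P(H | E) ≈ 0.0042

Let H be the event that the individual is infected. P(H) = 0.014, so P(¬H) = 0.986. With E the 'negative' result, P(E|H) = 0.255 and P(E|¬H) = 0.852.
P(E) = 0.255·0.014 + 0.852·0.986 = 0.0035700 + 0.84007 = 0.84364.
By Bayes' theorem, P(H|E) = 0.0035700 / 0.84364 = 0.0042.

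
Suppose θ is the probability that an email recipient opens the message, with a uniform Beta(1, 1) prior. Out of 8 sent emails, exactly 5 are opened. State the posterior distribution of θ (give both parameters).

Posterior: Beta(6, 4)

The binomial likelihood is conjugate to the Beta prior: with 5 successes and 3 failures, the posterior is Beta(1+5, 1+3) = Beta(6, 4).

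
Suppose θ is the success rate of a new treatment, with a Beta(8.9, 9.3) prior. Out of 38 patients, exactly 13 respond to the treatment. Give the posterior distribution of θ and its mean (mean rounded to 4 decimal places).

Posterior: Beta(21.9, 34.3); mean ≈ 0.3897

The binomial likelihood is conjugate to the Beta prior: with 13 successes and 25 failures, the posterior is Beta(8.9+13, 9.3+25) = Beta(21.9, 34.3).
E[θ | data] = 21.9/(21.9+34.3) = 0.3897.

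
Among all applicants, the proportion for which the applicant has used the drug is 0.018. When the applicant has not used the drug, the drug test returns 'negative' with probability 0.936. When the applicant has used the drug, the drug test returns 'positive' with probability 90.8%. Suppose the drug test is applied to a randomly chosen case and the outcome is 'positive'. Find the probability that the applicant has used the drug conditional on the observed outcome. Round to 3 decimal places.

Write H for 'the applicant has used the drug'. Prior odds H:¬H = 0.018/0.982 = 0.018330. For the 'positive' outcome, the likelihood ratio is 0.908/0.064 = 14.188.
Posterior odds = 0.018330 × 14.188 = 0.26006, so P(H|E) = 0.26006/(1+0.26006) = 0.206.

P(H | E) ≈ 0.206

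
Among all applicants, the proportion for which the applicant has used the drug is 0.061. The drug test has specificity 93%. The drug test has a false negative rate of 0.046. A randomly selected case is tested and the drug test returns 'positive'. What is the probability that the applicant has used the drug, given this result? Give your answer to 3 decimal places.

Write H for 'the applicant has used the drug'. Prior odds H:¬H = 0.061/0.939 = 0.064963. For the 'positive' outcome, the likelihood ratio is 0.954/0.07 = 13.629.
Posterior odds = 0.064963 × 13.629 = 0.88535, so P(H|E) = 0.88535/(1+0.88535) = 0.470.

P(H | E) ≈ 0.470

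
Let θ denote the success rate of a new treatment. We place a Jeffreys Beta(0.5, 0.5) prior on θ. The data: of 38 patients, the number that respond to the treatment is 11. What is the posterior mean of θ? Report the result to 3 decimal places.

Observing 11 successes and 27 failures updates Beta(0.5, 0.5) by adding the success and failure counts to the two shape parameters: α = 0.5+11 = 11.5, β = 0.5+27 = 27.5.
E[θ | data] = 11.5/(11.5+27.5) = 0.295.

Posterior mean ≈ 0.295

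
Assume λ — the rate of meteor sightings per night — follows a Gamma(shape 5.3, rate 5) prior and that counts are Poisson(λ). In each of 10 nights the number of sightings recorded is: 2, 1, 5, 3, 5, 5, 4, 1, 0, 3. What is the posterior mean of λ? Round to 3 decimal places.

Total count ∑xᵢ = 29 over n = 10 nights.
Gamma is conjugate to the Poisson likelihood: posterior is Gamma(shape = 5.3+29 = 34.3, rate = 5+10 = 15).
Posterior mean = shape/rate = 34.3/15 = 2.287.

Posterior mean ≈ 2.287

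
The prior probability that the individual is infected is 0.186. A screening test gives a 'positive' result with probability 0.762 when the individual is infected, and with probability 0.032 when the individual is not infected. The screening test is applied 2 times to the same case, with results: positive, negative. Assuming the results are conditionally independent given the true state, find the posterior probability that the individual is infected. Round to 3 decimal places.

With H the event that the individual is infected, the joint likelihood of the observed sequence is P(data|H) = 0.762·0.238 = 0.18136 and P(data|¬H) = 0.032·0.968 = 0.030976.
Bayes: P(H|data) = 0.186·0.18136 / (0.186·0.18136 + 0.814·0.030976) = 0.033732/0.058947 = 0.5722.

Posterior P(H) ≈ 0.572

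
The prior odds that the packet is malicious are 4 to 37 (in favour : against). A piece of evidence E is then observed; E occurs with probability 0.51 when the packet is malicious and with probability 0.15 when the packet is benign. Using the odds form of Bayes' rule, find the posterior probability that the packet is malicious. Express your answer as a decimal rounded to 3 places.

Posterior probability ≈ 0.269

Prior odds = 4/37 = 0.10811. In log-odds, ln(0.10811) = -2.2246.
Add log likelihood ratio: ln(3.4000) = 1.2238.
Posterior log-odds = -1.0008, so posterior odds = exp(-1.0008) = 0.36757. Converting, P(H|E) = 0.36757/1.3676 = 0.269.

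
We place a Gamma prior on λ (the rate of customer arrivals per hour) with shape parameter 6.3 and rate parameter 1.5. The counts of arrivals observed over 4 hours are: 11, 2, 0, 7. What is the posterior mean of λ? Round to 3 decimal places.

Posterior mean ≈ 4.782

The Poisson likelihood adds the total count to the shape and the number of exposure periods to the rate. Here ∑xᵢ = 20 and n = 4, so shape 6.3→26.3 and rate 1.5→5.5.
E[λ | data] = 26.3/5.5 = 4.782.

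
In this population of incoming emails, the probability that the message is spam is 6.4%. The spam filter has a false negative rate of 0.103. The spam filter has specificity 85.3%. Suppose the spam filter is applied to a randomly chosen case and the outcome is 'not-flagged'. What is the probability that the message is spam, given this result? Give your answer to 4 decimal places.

P(H | E) ≈ 0.0082

Let H be the event that the message is spam. P(H) = 0.064, so P(¬H) = 0.936. With E the 'not-flagged' result, P(E|H) = 0.103 and P(E|¬H) = 0.853.
P(E) = 0.103·0.064 + 0.853·0.936 = 0.0065920 + 0.79841 = 0.80500.
By Bayes' theorem, P(H|E) = 0.0065920 / 0.80500 = 0.0082.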